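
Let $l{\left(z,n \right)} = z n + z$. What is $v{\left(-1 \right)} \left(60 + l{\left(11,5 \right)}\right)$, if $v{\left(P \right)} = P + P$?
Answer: $-252$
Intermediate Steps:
$v{\left(P \right)} = 2 P$
$l{\left(z,n \right)} = z + n z$ ($l{\left(z,n \right)} = n z + z = z + n z$)
$v{\left(-1 \right)} \left(60 + l{\left(11,5 \right)}\right) = 2 \left(-1\right) \left(60 + 11 \left(1 + 5\right)\right) = - 2 \left(60 + 11 \cdot 6\right) = - 2 \left(60 + 66\right) = \left(-2\right) 126 = -252$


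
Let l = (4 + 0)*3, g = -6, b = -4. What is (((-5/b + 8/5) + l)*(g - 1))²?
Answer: 4322241/400 ≈ 10806.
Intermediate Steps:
l = 12 (l = 4*3 = 12)
(((-5/b + 8/5) + l)*(g - 1))² = (((-5/(-4) + 8/5) + 12)*(-6 - 1))² = (((-5*(-¼) + 8*(⅕)) + 12)*(-7))² = (((5/4 + 8/5) + 12)*(-7))² = ((57/20 + 12)*(-7))² = ((297/20)*(-7))² = (-2079/20)² = 4322241/400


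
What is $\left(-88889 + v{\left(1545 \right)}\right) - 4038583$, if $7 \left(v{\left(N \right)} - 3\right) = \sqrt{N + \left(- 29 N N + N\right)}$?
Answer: $-4127469 + \frac{i \sqrt{69220635}}{7} \approx -4.1275 \cdot 10^{6} + 1188.6 i$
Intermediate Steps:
$v{\left(N \right)} = 3 + \frac{\sqrt{- 29 N^{2} + 2 N}}{7}$ ($v{\left(N \right)} = 3 + \frac{\sqrt{N + \left(- 29 N N + N\right)}}{7} = 3 + \frac{\sqrt{N - \left(- N + 29 N^{2}\right)}}{7} = 3 + \frac{\sqrt{- 29 N^{2} + 2 N}}{7}$)
$\left(-88889 + v{\left(1545 \right)}\right) - 4038583 = \left(-88889 + \left(3 + \frac{\sqrt{1545 \left(2 - 44805\right)}}{7}\right)\right) - 4038583 = \left(-88889 + \left(3 + \frac{\sqrt{1545 \left(-44803\right)}}{7}\right)\right) - 4038583 = \left(-88889 + \left(3 + \frac{\sqrt{-69220635}}{7}\right)\right) - 4038583 = \left(-88889 + \left(3 + \frac{i \sqrt{69220635}}{7}\right)\right) - 4038583 = \left(-88886 + \frac{i \sqrt{69220635}}{7}\right) - 4038583 = -4127469 + \frac{i \sqrt{69220635}}{7}$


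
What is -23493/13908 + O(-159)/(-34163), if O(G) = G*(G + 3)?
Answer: -382521797/158379668 ≈ -2.4152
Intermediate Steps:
O(G) = G*(3 + G)
-23493/13908 + O(-159)/(-34163) = -23493/13908 - 159*(3 - 159)/(-34163) = -23493*1/13908 - 159*(-156)*(-1/34163) = -7831/4636 + 24804*(-1/34163) = -7831/4636 - 24804/34163 = -382521797/158379668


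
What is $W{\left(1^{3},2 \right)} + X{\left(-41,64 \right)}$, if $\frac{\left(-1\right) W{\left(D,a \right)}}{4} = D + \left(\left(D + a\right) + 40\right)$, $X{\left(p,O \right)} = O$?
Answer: $-112$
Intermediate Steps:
$W{\left(D,a \right)} = -160 - 8 D - 4 a$ ($W{\left(D,a \right)} = - 4 \left(D + \left(\left(D + a\right) + 40\right)\right) = - 4 \left(D + \left(40 + D + a\right)\right) = - 4 \left(40 + a + 2 D\right) = -160 - 8 D - 4 a$)
$W{\left(1^{3},2 \right)} + X{\left(-41,64 \right)} = \left(-160 - 8 \cdot 1^{3} - 8\right) + 64 = \left(-160 - 8 - 8\right) + 64 = -176 + 64 = -112$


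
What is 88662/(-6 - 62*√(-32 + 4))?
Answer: -132993/26917 + 2748522*I*√7/26917 ≈ -4.9409 + 270.16*I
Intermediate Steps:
88662/(-6 - 62*√(-32 + 4)) = 88662/(-6 - 124*I*√7)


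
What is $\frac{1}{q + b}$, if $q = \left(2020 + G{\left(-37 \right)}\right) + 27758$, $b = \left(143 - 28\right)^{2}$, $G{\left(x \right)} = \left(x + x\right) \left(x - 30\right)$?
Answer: $\frac{1}{47961} \approx 2.085 \cdot 10^{-5}$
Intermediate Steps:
$G{\left(x \right)} = 2 x \left(-30 + x\right)$
$b = 13225$ ($b = 115^{2} = 13225$)
$q = 34736$ ($q = \left(2020 + 2 \left(-37\right) \left(-30 - 37\right)\right) + 27758 = \left(2020 + 2 \left(-37\right) \left(-67\right)\right) + 27758 = \left(2020 + 4958\right) + 27758 = 6978 + 27758 = 34736$)
$\frac{1}{q + b} = \frac{1}{34736 + 13225} = \frac{1}{47961}$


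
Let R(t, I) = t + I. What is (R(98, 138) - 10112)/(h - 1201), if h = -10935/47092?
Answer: 465080592/56568427 ≈ 8.2216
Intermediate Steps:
h = -10935/47092 (h = -10935*1/47092 = -10935/47092 ≈ -0.23220)
R(t, I) = I + t
(R(98, 138) - 10112)/(h - 1201) = ((138 + 98) - 10112)/(-10935/47092 - 1201) = (236 - 10112)/(-56568427/47092) = -9876*(-47092/56568427) = 465080592/56568427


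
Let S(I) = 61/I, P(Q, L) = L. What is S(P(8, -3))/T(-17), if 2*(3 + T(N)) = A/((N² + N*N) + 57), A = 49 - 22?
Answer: 77470/11349 ≈ 6.8261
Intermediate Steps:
A = 27
T(N) = -3 + 27/(2*(57 + 2*N²)) (T(N) = -3 + (27/((N² + N*N) + 57))/2 = -3 + (27/((N² + N²) + 57))/2 = -3 + (27/(2*N² + 57))/2 = -3 + (27/(57 + 2*N²))/2 = -3 + 27/(2*(57 + 2*N²)))
S(P(8, -3))/T(-17) = (61/(-3))/((3*(-105 - 4*(-17)²)/(2*(57 + 2*(-17)²)))) = (61*(-⅓))/((3*(-105 - 4*289)/(2*(57 + 2*289)))) = -61*2*(57 + 578)/(3*(-105 - 1156))/3 = -61/(3*((3/2)*(-1261)/635)) = -61/(3*((3/2)*(1/635)*(-1261))) = -61/(3*(-3783/1270)) = -61/3*(-1270/3783) = 77470/11349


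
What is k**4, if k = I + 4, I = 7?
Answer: 14641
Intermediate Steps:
k = 11 (k = 7 + 4 = 11)
k**4 = 11**4 = 14641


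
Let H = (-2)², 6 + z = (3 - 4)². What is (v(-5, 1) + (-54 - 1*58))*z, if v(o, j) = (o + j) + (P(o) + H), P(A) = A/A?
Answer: 555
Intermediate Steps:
P(A) = 1
z = -5 (z = -6 + (3 - 4)² = -6 + (-1)² = -6 + 1 = -5)
H = 4
v(o, j) = 5 + j + o (v(o, j) = (o + j) + (1 + 4) = (j + o) + 5 = 5 + j + o)
(v(-5, 1) + (-54 - 1*58))*z = ((5 + 1 - 5) + (-54 - 1*58))*(-5) = (1 + (-54 - 58))*(-5) = (1 - 112)*(-5) = -111*(-5) = 555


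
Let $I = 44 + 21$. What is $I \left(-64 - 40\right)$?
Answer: $-6760$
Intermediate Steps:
$I = 65$
$I \left(-64 - 40\right) = 65 \left(-64 - 40\right) = 65 \left(-104\right) = -6760$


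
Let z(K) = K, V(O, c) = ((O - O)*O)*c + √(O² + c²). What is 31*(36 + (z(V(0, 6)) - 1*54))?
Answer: -372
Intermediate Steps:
V(O, c) = √(O² + c²) (V(O, c) = (0*O)*c + √(O² + c²) = 0*c + √(O² + c²) = 0 + √(O² + c²) = √(O² + c²))
31*(36 + (z(V(0, 6)) - 1*54)) = 31*(36 + (√(0² + 6²) - 1*54)) = 31*(36 + (√(0 + 36) - 54)) = 31*(36 + (√36 - 54)) = 31*(36 + (6 - 54)) = 31*(36 - 48) = 31*(-12) = -372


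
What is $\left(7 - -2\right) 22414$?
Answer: $201726$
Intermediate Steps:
$\left(7 - -2\right) 22414 = \left(7 + 2\right) 22414 = 9 \cdot 22414 = 201726$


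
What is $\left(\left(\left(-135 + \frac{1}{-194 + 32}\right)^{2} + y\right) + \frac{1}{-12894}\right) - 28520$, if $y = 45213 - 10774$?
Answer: $\frac{1361775902299}{56398356} \approx 24146.0$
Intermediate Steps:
$y = 34439$
$\left(\left(\left(-135 + \frac{1}{-194 + 32}\right)^{2} + y\right) + \frac{1}{-12894}\right) - 28520 = \left(\left(\left(-135 + \frac{1}{-194 + 32}\right)^{2} + 34439\right) + \frac{1}{-12894}\right) - 28520 = \left(\left(\left(-135 + \frac{1}{-162}\right)^{2} + 34439\right) - \frac{1}{12894}\right) - 28520 = \left(\left(\left(-135 - \frac{1}{162}\right)^{2} + 34439\right) - \frac{1}{12894}\right) - 28520 = \left(\left(\left(- \frac{21871}{162}\right)^{2} + 34439\right) - \frac{1}{12894}\right) - 28520 = \left(\left(\frac{478340641}{26244} + 34439\right) - \frac{1}{12894}\right) - 28520 = \left(\frac{1382157757}{26244} - \frac{1}{12894}\right) - 28520 = \frac{2970257015419}{56398356} - 28520 = \frac{1361775902299}{56398356}$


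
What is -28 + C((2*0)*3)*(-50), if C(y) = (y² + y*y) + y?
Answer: -28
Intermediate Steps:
C(y) = y + 2*y² (C(y) = (y² + y²) + y = 2*y² + y = y + 2*y²)
-28 + C((2*0)*3)*(-50) = -28 + (((2*0)*3)*(1 + 2*((2*0)*3)))*(-50) = -28 + ((0*3)*(1 + 2*(0*3)))*(-50) = -28 + (0*(1 + 2*0))*(-50) = -28 + (0*(1 + 0))*(-50) = -28 + (0*1)*(-50) = -28 + 0*(-50) = -28 + 0 = -28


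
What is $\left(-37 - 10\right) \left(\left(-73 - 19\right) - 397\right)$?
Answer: $22983$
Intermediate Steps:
$\left(-37 - 10\right) \left(\left(-73 - 19\right) - 397\right) = - 47 \left(-92 - 397\right) = \left(-47\right) \left(-489\right) = 22983$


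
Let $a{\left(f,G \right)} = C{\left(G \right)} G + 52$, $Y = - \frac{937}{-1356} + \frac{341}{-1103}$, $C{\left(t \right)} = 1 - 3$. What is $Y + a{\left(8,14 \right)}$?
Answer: $\frac{36467147}{1495668} \approx 24.382$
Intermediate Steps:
$C{\left(t \right)} = -2$
$Y = \frac{571115}{1495668}$ ($Y = \left(-937\right) \left(- \frac{1}{1356}\right) + 341 \left(- \frac{1}{1103}\right) = \frac{937}{1356} - \frac{341}{1103} = \frac{571115}{1495668} \approx 0.38185$)
$a{\left(f,G \right)} = 52 - 2 G$ ($a{\left(f,G \right)} = - 2 G + 52 = 52 - 2 G$)
$Y + a{\left(8,14 \right)} = \frac{571115}{1495668} + \left(52 - 28\right) = \frac{571115}{1495668} + 24 = \frac{36467147}{1495668}$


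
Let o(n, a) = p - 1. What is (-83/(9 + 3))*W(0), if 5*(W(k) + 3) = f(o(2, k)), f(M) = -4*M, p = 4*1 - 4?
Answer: 913/60 ≈ 15.217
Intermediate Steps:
p = 0 (p = 4 - 4 = 0)
o(n, a) = -1 (o(n, a) = 0 - 1 = -1)
W(k) = -11/5 (W(k) = -3 + (-4*(-1))/5 = -3 + (⅕)*4 = -3 + ⅘ = -11/5)
(-83/(9 + 3))*W(0) = (-83/(9 + 3))*(-11/5) = (-83/12)*(-11/5) = ((1/12)*(-83))*(-11/5) = -83/12*(-11/5) = 913/60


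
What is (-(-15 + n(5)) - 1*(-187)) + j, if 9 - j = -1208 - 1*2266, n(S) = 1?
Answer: 3684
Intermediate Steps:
j = 3483 (j = 9 - (-1208 - 1*2266) = 9 - (-1208 - 2266) = 9 - 1*(-3474) = 9 + 3474 = 3483)
(-(-15 + n(5)) - 1*(-187)) + j = (-(-15 + 1) - 1*(-187)) + 3483 = (-1*(-14) + 187) + 3483 = (14 + 187) + 3483 = 201 + 3483 = 3684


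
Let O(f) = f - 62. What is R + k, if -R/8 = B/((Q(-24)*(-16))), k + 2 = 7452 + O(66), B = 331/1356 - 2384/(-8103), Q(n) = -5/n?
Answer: 11377260109/1526065 ≈ 7455.3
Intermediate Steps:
B = 1971599/3662556 (B = 331*(1/1356) - 2384*(-1/8103) = 331/1356 + 2384/8103 = 1971599/3662556 ≈ 0.53831)
O(f) = -62 + f
k = 7454 (k = -2 + (7452 + (-62 + 66)) = -2 + (7452 + 4) = -2 + 7456 = 7454)
R = 1971599/1526065 (R = -3943198/(915639*(-5/(-24)*(-16))) = -3943198/(915639*(-5*(-1/24)*(-16))) = -3943198/(915639*((5/24)*(-16))) = -3943198/(915639*(-10/3)) = -3943198*(-3)/(915639*10) = -8*(-1971599/12208520) = 1971599/1526065 ≈ 1.2920)
R + k = 1971599/1526065 + 7454 = 11377260109/1526065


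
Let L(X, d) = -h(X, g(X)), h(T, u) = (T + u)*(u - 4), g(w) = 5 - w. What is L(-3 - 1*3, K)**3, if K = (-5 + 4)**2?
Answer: -42875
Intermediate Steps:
K = 1 (K = (-1)**2 = 1)
h(T, u) = (-4 + u)*(T + u) (h(T, u) = (T + u)*(-4 + u) = (-4 + u)*(T + u))
L(X, d) = 20 - (5 - X)**2 - X*(5 - X) (L(X, d) = -((5 - X)**2 - 4*X - 4*(5 - X) + X*(5 - X)) = -((5 - X)**2 - 4*X + (-20 + 4*X) + X*(5 - X)) = -(-20 + (5 - X)**2 + X*(5 - X)) = 20 - (5 - X)**2 - X*(5 - X))
L(-3 - 1*3, K)**3 = (-5 + 5*(-3 - 1*3))**3 = (-5 + 5*(-3 - 3))**3 = (-5 + 5*(-6))**3 = (-5 - 30)**3 = (-35)**3 = -42875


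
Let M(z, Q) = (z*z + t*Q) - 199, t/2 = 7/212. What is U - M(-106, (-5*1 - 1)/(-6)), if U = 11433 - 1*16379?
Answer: -1694205/106 ≈ -15983.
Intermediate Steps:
t = 7/106 (t = 2*(7/212) = 7/106 ≈ 0.066038)
M(z, Q) = -199 + z² + 7*Q/106 (M(z, Q) = (z*z + 7*Q/106) - 199 = (z² + 7*Q/106) - 199 = -199 + z² + 7*Q/106)
U = -4946 (U = 11433 - 16379 = -4946)
U - M(-106, (-5*1 - 1)/(-6)) = -4946 - (-199 + (-106)² + 7*((-5*1 - 1)/(-6))/106) = -4946 - (-199 + 11236 + 7*((-5 - 1)*(-⅙))/106) = -4946 - (-199 + 11236 + 7*(-6*(-⅙))/106) = -4946 - (-199 + 11236 + (7/106)*1) = -4946 - (-199 + 11236 + 7/106) = -4946 - 1*1169929/106 = -4946 - 1169929/106 = -1694205/106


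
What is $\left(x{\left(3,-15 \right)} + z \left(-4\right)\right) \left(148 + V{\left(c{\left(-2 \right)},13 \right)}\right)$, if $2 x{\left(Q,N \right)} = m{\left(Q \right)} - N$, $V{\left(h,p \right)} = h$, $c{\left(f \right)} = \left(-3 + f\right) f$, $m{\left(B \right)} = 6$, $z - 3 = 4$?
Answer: $-2765$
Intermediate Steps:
$z = 7$ ($z = 3 + 4 = 7$)
$c{\left(f \right)} = f \left(-3 + f\right)$
$x{\left(Q,N \right)} = 3 - \frac{N}{2}$ ($x{\left(Q,N \right)} = \frac{6 - N}{2} = 3 - \frac{N}{2}$)
$\left(x{\left(3,-15 \right)} + z \left(-4\right)\right) \left(148 + V{\left(c{\left(-2 \right)},13 \right)}\right) = \left(\left(3 - - \frac{15}{2}\right) + 7 \left(-4\right)\right) \left(148 - 2 \left(-3 - 2\right)\right) = \left(\left(3 + \frac{15}{2}\right) - 28\right) \left(148 - -10\right) = \left(\frac{21}{2} - 28\right) \left(148 + 10\right) = \left(- \frac{35}{2}\right) 158 = -2765$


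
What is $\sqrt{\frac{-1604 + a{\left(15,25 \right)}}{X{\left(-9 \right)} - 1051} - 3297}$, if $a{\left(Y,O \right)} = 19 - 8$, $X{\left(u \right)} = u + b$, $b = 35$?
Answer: $\frac{34 i \sqrt{119802}}{205} \approx 57.406 i$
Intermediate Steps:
$X{\left(u \right)} = 35 + u$ ($X{\left(u \right)} = u + 35 = 35 + u$)
$a{\left(Y,O \right)} = 11$ ($a{\left(Y,O \right)} = 19 - 8 = 11$)
$\sqrt{\frac{-1604 + a{\left(15,25 \right)}}{X{\left(-9 \right)} - 1051} - 3297} = \sqrt{\frac{-1604 + 11}{\left(35 - 9\right) - 1051} - 3297} = \sqrt{- \frac{1593}{26 - 1051} - 3297} = \sqrt{- \frac{1593}{-1025} - 3297} = \sqrt{\left(-1593\right) \left(- \frac{1}{1025}\right) - 3297} = \sqrt{\frac{1593}{1025} - 3297} = \sqrt{- \frac{3377832}{1025}} = \frac{34 i \sqrt{119802}}{205}$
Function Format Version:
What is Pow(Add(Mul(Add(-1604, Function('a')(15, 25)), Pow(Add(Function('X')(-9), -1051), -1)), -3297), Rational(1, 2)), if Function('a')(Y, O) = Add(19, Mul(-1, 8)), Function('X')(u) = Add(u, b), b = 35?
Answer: Mul(Rational(34, 205), I, Pow(119802, Rational(1, 2))) ≈ Mul(57.406, I)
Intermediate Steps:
Function('X')(u) = Add(35, u) (Function('X')(u) = Add(u, 35) = Add(35, u))
Function('a')(Y, O) = 11 (Function('a')(Y, O) = Add(19, -8) = 11)
Pow(Add(Mul(Add(-1604, Function('a')(15, 25)), Pow(Add(Function('X')(-9), -1051), -1)), -3297), Rational(1, 2)) = Pow(Add(Mul(Add(-1604, 11), Pow(Add(Add(35, -9), -1051), -1)), -3297), Rational(1, 2)) = Pow(Add(Mul(-1593, Pow(Add(26, -1051), -1)), -3297), Rational(1, 2)) = Pow(Add(Mul(-1593, Pow(-1025, -1)), -3297), Rational(1, 2)) = Pow(Add(Mul(-1593, Rational(-1, 1025)), -3297), Rational(1, 2)) = Pow(Add(Rational(1593, 1025), -3297), Rational(1, 2)) = Pow(Rational(-3377832, 1025), Rational(1, 2)) = Mul(Rational(34, 205), I, Pow(119802, Rational(1, 2)))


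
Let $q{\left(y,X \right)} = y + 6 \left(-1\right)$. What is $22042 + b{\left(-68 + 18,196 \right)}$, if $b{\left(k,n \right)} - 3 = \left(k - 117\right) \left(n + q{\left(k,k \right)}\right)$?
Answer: $-1335$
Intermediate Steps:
$q{\left(y,X \right)} = -6 + y$ ($q{\left(y,X \right)} = y - 6 = -6 + y$)
$b{\left(k,n \right)} = 3 + \left(-117 + k\right) \left(-6 + k + n\right)$ ($b{\left(k,n \right)} = 3 + \left(k - 117\right) \left(n + \left(-6 + k\right)\right) = 3 + \left(-117 + k\right) \left(-6 + k + n\right)$)
$22042 + b{\left(-68 + 18,196 \right)} = 22042 + \left(705 + \left(-68 + 18\right)^{2} - 123 \left(-68 + 18\right) - 22932 + \left(-68 + 18\right) 196\right) = 22042 - \left(25877 - 2500\right) = 22042 + \left(705 + 2500 + 6150 - 22932 - 9800\right) = 22042 - 23377 = -1335$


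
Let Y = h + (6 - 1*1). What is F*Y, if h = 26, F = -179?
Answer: -5549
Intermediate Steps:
Y = 31 (Y = 26 + (6 - 1*1) = 26 + (6 - 1) = 26 + 5 = 31)
F*Y = -179*31 = -5549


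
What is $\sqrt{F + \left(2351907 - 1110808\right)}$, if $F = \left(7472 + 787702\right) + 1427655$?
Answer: $2 \sqrt{865982} \approx 1861.2$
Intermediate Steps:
$F = 2222829$ ($F = 795174 + 1427655 = 2222829$)
$\sqrt{F + \left(2351907 - 1110808\right)} = \sqrt{2222829 + \left(2351907 - 1110808\right)} = \sqrt{2222829 + 1241099} = \sqrt{3463928} = 2 \sqrt{865982}$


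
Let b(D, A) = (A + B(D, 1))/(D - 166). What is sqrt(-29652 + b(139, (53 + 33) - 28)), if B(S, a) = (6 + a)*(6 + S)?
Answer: I*sqrt(2405031)/9 ≈ 172.31*I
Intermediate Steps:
B(S, a) = (6 + S)*(6 + a)
b(D, A) = (42 + A + 7*D)/(-166 + D) (b(D, A) = (A + (36 + 6*D + 6*1 + D*1))/(D - 166) = (A + (36 + 6*D + 6 + D))/(-166 + D) = (A + (42 + 7*D))/(-166 + D) = (42 + A + 7*D)/(-166 + D))
sqrt(-29652 + b(139, (53 + 33) - 28)) = sqrt(-29652 + (42 + ((53 + 33) - 28) + 7*139)/(-166 + 139)) = sqrt(-29652 + (42 + (86 - 28) + 973)/(-27)) = sqrt(-29652 - (42 + 58 + 973)/27) = sqrt(-29652 - 1/27*1073) = sqrt(-29652 - 1073/27) = sqrt(-801677/27) = I*sqrt(2405031)/9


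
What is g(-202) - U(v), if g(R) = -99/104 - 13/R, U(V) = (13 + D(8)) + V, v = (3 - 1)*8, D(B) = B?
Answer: -397971/10504 ≈ -37.888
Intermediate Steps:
v = 16 (v = 2*8 = 16)
U(V) = 21 + V (U(V) = (13 + 8) + V = 21 + V)
g(R) = -99/104 - 13/R (g(R) = -99*1/104 - 13/R = -99/104 - 13/R)
g(-202) - U(v) = (-99/104 - 13/(-202)) - (21 + 16) = (-99/104 - 13*(-1/202)) - 1*37 = (-99/104 + 13/202) - 37 = -9323/10504 - 37 = -397971/10504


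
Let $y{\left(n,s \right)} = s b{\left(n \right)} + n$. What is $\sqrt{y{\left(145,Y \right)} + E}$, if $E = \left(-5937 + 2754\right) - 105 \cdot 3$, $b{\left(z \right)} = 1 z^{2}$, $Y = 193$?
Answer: $2 \sqrt{1013618} \approx 2013.6$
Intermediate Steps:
$b{\left(z \right)} = z^{2}$
$E = -3498$ ($E = -3183 - 315 = -3498$)
$y{\left(n,s \right)} = n + s n^{2}$ ($y{\left(n,s \right)} = s n^{2} + n = n + s n^{2}$)
$\sqrt{y{\left(145,Y \right)} + E} = \sqrt{145 \left(1 + 145 \cdot 193\right) - 3498} = \sqrt{145 \left(1 + 27985\right) - 3498} = \sqrt{145 \cdot 27986 - 3498} = \sqrt{4057970 - 3498} = \sqrt{4054472} = 2 \sqrt{1013618}$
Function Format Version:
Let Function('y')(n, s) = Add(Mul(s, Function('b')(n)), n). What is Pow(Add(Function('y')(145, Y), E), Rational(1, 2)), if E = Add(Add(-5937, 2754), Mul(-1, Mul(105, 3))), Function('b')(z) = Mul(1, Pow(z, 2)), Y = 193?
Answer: Mul(2, Pow(1013618, Rational(1, 2))) ≈ 2013.6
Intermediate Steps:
Function('b')(z) = Pow(z, 2)
E = -3498 (E = Add(-3183, Mul(-1, 315)) = Add(-3183, -315) = -3498)
Function('y')(n, s) = Add(n, Mul(s, Pow(n, 2))) (Function('y')(n, s) = Add(Mul(s, Pow(n, 2)), n) = Add(n, Mul(s, Pow(n, 2))))
Pow(Add(Function('y')(145, Y), E), Rational(1, 2)) = Pow(Add(Mul(145, Add(1, Mul(145, 193))), -3498), Rational(1, 2)) = Pow(Add(Mul(145, Add(1, 27985)), -3498), Rational(1, 2)) = Pow(Add(Mul(145, 27986), -3498), Rational(1, 2)) = Pow(Add(4057970, -3498), Rational(1, 2)) = Pow(4054472, Rational(1, 2)) = Mul(2, Pow(1013618, Rational(1, 2)))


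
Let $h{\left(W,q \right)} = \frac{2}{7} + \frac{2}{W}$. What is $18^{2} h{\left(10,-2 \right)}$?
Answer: $\frac{5508}{35} \approx 157.37$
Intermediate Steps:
$h{\left(W,q \right)} = \frac{2}{7} + \frac{2}{W}$ ($h{\left(W,q \right)} = 2 \cdot \frac{1}{7} + \frac{2}{W} = \frac{2}{7} + \frac{2}{W}$)
$18^{2} h{\left(10,-2 \right)} = 18^{2} \left(\frac{2}{7} + \frac{2}{10}\right) = 324 \left(\frac{2}{7} + 2 \cdot \frac{1}{10}\right) = 324 \left(\frac{2}{7} + \frac{1}{5}\right) = 324 \cdot \frac{17}{35} = \frac{5508}{35}$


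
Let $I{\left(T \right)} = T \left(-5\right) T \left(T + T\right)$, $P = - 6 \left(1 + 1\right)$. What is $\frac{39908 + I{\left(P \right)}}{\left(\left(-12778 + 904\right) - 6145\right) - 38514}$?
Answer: $- \frac{57188}{56533} \approx -1.0116$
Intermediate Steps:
$P = -12$ ($P = \left(-6\right) 2 = -12$)
$I{\left(T \right)} = - 10 T^{3}$ ($I{\left(T \right)} = - 5 T T 2 T = - 5 T^{2} \cdot 2 T = - 10 T^{3}$)
$\frac{39908 + I{\left(P \right)}}{\left(\left(-12778 + 904\right) - 6145\right) - 38514} = \frac{39908 - 10 \left(-12\right)^{3}}{\left(\left(-12778 + 904\right) - 6145\right) - 38514} = \frac{39908 - -17280}{\left(-11874 - 6145\right) - 38514} = \frac{39908 + 17280}{-18019 - 38514} = \frac{57188}{-56533} = 57188 \left(- \frac{1}{56533}\right) = - \frac{57188}{56533}$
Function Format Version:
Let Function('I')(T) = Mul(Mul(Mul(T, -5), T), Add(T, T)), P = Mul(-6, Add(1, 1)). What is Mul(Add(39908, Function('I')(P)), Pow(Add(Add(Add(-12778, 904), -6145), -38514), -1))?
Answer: Rational(-57188, 56533) ≈ -1.0116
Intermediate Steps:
P = -12 (P = Mul(-6, 2) = -12)
Function('I')(T) = Mul(-10, Pow(T, 3)) (Function('I')(T) = Mul(Mul(Mul(-5, T), T), Mul(2, T)) = Mul(Mul(-5, Pow(T, 2)), Mul(2, T)) = Mul(-10, Pow(T, 3)))
Mul(Add(39908, Function('I')(P)), Pow(Add(Add(Add(-12778, 904), -6145), -38514), -1)) = Mul(Add(39908, Mul(-10, Pow(-12, 3))), Pow(Add(Add(Add(-12778, 904), -6145), -38514), -1)) = Mul(Add(39908, Mul(-10, -1728)), Pow(Add(Add(-11874, -6145), -38514), -1)) = Mul(Add(39908, 17280), Pow(Add(-18019, -38514), -1)) = Mul(57188, Pow(-56533, -1)) = Mul(57188, Rational(-1, 56533)) = Rational(-57188, 56533)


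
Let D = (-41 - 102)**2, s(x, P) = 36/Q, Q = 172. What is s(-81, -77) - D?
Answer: -879298/43 ≈ -20449.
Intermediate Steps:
s(x, P) = 9/43 (s(x, P) = 36/172 = 36*(1/172) = 9/43)
D = 20449 (D = (-143)**2 = 20449)
s(-81, -77) - D = 9/43 - 1*20449 = 9/43 - 20449 = -879298/43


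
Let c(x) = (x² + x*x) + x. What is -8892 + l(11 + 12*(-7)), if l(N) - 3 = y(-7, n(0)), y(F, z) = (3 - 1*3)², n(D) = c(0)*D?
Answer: -8889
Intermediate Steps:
c(x) = x + 2*x² (c(x) = (x² + x²) + x = 2*x² + x = x + 2*x²)
n(D) = 0 (n(D) = (0*(1 + 2*0))*D = (0*(1 + 0))*D = (0*1)*D = 0*D = 0)
y(F, z) = 0 (y(F, z) = (3 - 3)² = 0² = 0)
l(N) = 3 (l(N) = 3 + 0 = 3)
-8892 + l(11 + 12*(-7)) = -8892 + 3 = -8889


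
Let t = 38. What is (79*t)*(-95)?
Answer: -285190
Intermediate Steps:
(79*t)*(-95) = (79*38)*(-95) = 3002*(-95) = -285190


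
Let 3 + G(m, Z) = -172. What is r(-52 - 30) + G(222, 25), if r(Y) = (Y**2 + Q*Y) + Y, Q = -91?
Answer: 13929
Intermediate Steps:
r(Y) = Y**2 - 90*Y (r(Y) = (Y**2 - 91*Y) + Y = Y**2 - 90*Y)
G(m, Z) = -175 (G(m, Z) = -3 - 172 = -175)
r(-52 - 30) + G(222, 25) = (-52 - 30)*(-90 + (-52 - 30)) - 175 = -82*(-90 - 82) - 175 = -82*(-172) - 175 = 14104 - 175 = 13929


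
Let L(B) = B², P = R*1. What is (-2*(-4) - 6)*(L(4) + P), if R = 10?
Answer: 52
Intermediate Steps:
P = 10 (P = 10*1 = 10)
(-2*(-4) - 6)*(L(4) + P) = (-2*(-4) - 6)*(4² + 10) = (8 - 6)*(16 + 10) = 2*26 = 52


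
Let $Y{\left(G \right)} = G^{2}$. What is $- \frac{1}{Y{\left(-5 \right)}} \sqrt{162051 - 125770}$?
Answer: $- \frac{\sqrt{36281}}{25} \approx -7.619$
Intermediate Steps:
$- \frac{1}{Y{\left(-5 \right)}} \sqrt{162051 - 125770} = - \frac{1}{\left(-5\right)^{2}} \sqrt{162051 - 125770} = - \frac{1}{25} \sqrt{36281} = \left(-1\right) \frac{1}{25} \sqrt{36281} = - \frac{\sqrt{36281}}{25}$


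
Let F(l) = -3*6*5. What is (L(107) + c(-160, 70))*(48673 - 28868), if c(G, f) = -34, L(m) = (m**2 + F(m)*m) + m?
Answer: 37471060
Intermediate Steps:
F(l) = -90 (F(l) = -18*5 = -90)
L(m) = m**2 - 89*m (L(m) = (m**2 - 90*m) + m = m**2 - 89*m)
(L(107) + c(-160, 70))*(48673 - 28868) = (107*(-89 + 107) - 34)*(48673 - 28868) = (107*18 - 34)*19805 = (1926 - 34)*19805 = 1892*19805 = 37471060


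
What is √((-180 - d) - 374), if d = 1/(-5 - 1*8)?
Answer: I*√93613/13 ≈ 23.536*I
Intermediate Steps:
d = -1/13 (d = 1/(-5 - 8) = 1/(-13) = -1/13 ≈ -0.076923)
√((-180 - d) - 374) = √((-180 - 1*(-1/13)) - 374) = √((-180 + 1/13) - 374) = √(-2339/13 - 374) = √(-7201/13) = I*√93613/13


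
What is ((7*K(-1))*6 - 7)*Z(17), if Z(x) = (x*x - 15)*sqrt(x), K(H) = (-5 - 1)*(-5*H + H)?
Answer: -278110*sqrt(17) ≈ -1.1467e+6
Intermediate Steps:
K(H) = 24*H (K(H) = -(-24)*H = 24*H)
Z(x) = sqrt(x)*(-15 + x**2) (Z(x) = (x**2 - 15)*sqrt(x) = (-15 + x**2)*sqrt(x) = sqrt(x)*(-15 + x**2))
((7*K(-1))*6 - 7)*Z(17) = ((7*(24*(-1)))*6 - 7)*(sqrt(17)*(-15 + 17**2)) = ((7*(-24))*6 - 7)*(sqrt(17)*(-15 + 289)) = (-168*6 - 7)*(sqrt(17)*274) = (-1008 - 7)*(274*sqrt(17)) = -278110*sqrt(17)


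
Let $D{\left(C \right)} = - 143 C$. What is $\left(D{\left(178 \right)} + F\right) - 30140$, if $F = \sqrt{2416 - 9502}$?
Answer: $-55594 + i \sqrt{7086} \approx -55594.0 + 84.178 i$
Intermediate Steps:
$F = i \sqrt{7086}$ ($F = \sqrt{-7086} = i \sqrt{7086} \approx 84.178 i$)
$\left(D{\left(178 \right)} + F\right) - 30140 = \left(\left(-143\right) 178 + i \sqrt{7086}\right) - 30140 = \left(-25454 + i \sqrt{7086}\right) - 30140 = -55594 + i \sqrt{7086}$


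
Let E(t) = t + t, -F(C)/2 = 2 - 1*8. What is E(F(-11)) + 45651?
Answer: 45675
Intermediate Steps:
F(C) = 12 (F(C) = -2*(2 - 1*8) = -2*(2 - 8) = -2*(-6) = 12)
E(t) = 2*t
E(F(-11)) + 45651 = 2*12 + 45651 = 24 + 45651 = 45675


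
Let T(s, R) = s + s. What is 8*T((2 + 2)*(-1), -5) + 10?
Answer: -54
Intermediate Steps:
T(s, R) = 2*s
8*T((2 + 2)*(-1), -5) + 10 = 8*(2*((2 + 2)*(-1))) + 10 = 8*(2*(4*(-1))) + 10 = 8*(2*(-4)) + 10 = 8*(-8) + 10 = -64 + 10 = -54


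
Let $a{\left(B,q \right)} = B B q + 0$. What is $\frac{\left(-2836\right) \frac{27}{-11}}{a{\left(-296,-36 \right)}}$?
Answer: $- \frac{2127}{963776} \approx -0.0022069$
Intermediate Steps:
$a{\left(B,q \right)} = q B^{2}$ ($a{\left(B,q \right)} = B^{2} q + 0 = q B^{2} + 0 = q B^{2}$)
$\frac{\left(-2836\right) \frac{27}{-11}}{a{\left(-296,-36 \right)}} = \frac{\left(-2836\right) \frac{27}{-11}}{\left(-36\right) \left(-296\right)^{2}} = \frac{\left(-2836\right) 27 \left(- \frac{1}{11}\right)}{\left(-36\right) 87616} = \frac{\left(-2836\right) \left(- \frac{27}{11}\right)}{-3154176} = \frac{76572}{11} \left(- \frac{1}{3154176}\right) = - \frac{2127}{963776}$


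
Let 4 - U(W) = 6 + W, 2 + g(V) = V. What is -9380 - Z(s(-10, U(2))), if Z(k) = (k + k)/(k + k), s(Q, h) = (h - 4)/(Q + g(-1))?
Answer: -9381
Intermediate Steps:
g(V) = -2 + V
U(W) = -2 - W (U(W) = 4 - (6 + W) = 4 + (-6 - W) = -2 - W)
s(Q, h) = (-4 + h)/(-3 + Q) (s(Q, h) = (h - 4)/(Q + (-2 - 1)) = (-4 + h)/(Q - 3) = (-4 + h)/(-3 + Q))
Z(k) = 1 (Z(k) = (2*k)/((2*k)) = (2*k)*(1/(2*k)) = 1)
-9380 - Z(s(-10, U(2))) = -9380 - 1*1 = -9380 - 1 = -9381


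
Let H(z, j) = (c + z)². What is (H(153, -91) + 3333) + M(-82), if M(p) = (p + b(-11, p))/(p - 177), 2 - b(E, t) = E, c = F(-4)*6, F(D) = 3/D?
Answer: 26299395/1036 ≈ 25386.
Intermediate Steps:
c = -9/2 (c = (3/(-4))*6 = (3*(-¼))*6 = -¾*6 = -9/2 ≈ -4.5000)
b(E, t) = 2 - E
M(p) = (13 + p)/(-177 + p) (M(p) = (p + (2 - 1*(-11)))/(p - 177) = (p + (2 + 11))/(-177 + p) = (p + 13)/(-177 + p) = (13 + p)/(-177 + p))
H(z, j) = (-9/2 + z)²
(H(153, -91) + 3333) + M(-82) = ((-9 + 2*153)²/4 + 3333) + (13 - 82)/(-177 - 82) = ((-9 + 306)²/4 + 3333) - 69/(-259) = ((¼)*297² + 3333) - 1/259*(-69) = ((¼)*88209 + 3333) + 69/259 = (88209/4 + 3333) + 69/259 = 101541/4 + 69/259 = 26299395/1036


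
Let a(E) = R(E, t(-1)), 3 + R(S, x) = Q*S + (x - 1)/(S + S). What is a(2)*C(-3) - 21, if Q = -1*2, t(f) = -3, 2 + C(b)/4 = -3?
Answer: 139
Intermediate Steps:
C(b) = -20 (C(b) = -8 + 4*(-3) = -8 - 12 = -20)
Q = -2
R(S, x) = -3 - 2*S + (-1 + x)/(2*S) (R(S, x) = -3 + (-2*S + (x - 1)/(S + S)) = -3 + (-2*S + (-1 + x)/((2*S))) = -3 + (-2*S + (-1 + x)*(1/(2*S))) = -3 + (-2*S + (-1 + x)/(2*S)) = -3 - 2*S + (-1 + x)/(2*S))
a(E) = (-4 - 2*E*(3 + 2*E))/(2*E) (a(E) = (-1 - 3 - 2*E*(3 + 2*E))/(2*E) = (-4 - 2*E*(3 + 2*E))/(2*E))
a(2)*C(-3) - 21 = (-3 - 2*2 - 2/2)*(-20) - 21 = (-3 - 4 - 2*1/2)*(-20) - 21 = (-3 - 4 - 1)*(-20) - 21 = -8*(-20) - 21 = 160 - 21 = 139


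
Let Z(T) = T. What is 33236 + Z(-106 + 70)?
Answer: 33200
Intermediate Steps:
33236 + Z(-106 + 70) = 33236 + (-106 + 70) = 33236 - 36 = 33200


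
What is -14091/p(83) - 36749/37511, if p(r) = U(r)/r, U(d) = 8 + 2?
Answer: -43871470073/375110 ≈ -1.1696e+5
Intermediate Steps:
U(d) = 10
p(r) = 10/r
-14091/p(83) - 36749/37511 = -14091/(10/83) - 36749/37511 = -14091/(10*(1/83)) - 36749*1/37511 = -14091/10/83 - 36749/37511 = -14091*83/10 - 36749/37511 = -1169553/10 - 36749/37511 = -43871470073/375110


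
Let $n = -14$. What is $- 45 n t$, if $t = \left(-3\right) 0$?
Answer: $0$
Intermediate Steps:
$t = 0$
$- 45 n t = \left(-45\right) \left(-14\right) 0 = 630 \cdot 0 = 0$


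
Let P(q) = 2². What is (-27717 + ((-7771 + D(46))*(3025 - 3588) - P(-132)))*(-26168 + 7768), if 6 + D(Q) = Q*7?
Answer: -76717769600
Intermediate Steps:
D(Q) = -6 + 7*Q (D(Q) = -6 + Q*7 = -6 + 7*Q)
P(q) = 4
(-27717 + ((-7771 + D(46))*(3025 - 3588) - P(-132)))*(-26168 + 7768) = (-27717 + ((-7771 + (-6 + 7*46))*(3025 - 3588) - 1*4))*(-26168 + 7768) = (-27717 + ((-7771 + (-6 + 322))*(-563) - 4))*(-18400) = (-27717 + ((-7771 + 316)*(-563) - 4))*(-18400) = (-27717 + (-7455*(-563) - 4))*(-18400) = (-27717 + (4197165 - 4))*(-18400) = (-27717 + 4197161)*(-18400) = 4169444*(-18400) = -76717769600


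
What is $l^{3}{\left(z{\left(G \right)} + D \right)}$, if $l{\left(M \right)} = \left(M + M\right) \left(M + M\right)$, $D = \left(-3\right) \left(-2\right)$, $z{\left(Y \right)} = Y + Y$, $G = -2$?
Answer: $4096$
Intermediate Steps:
$z{\left(Y \right)} = 2 Y$
$D = 6$
$l{\left(M \right)} = 4 M^{2}$ ($l{\left(M \right)} = 2 M 2 M = 4 M^{2}$)
$l^{3}{\left(z{\left(G \right)} + D \right)} = \left(4 \left(2 \left(-2\right) + 6\right)^{2}\right)^{3} = \left(4 \left(-4 + 6\right)^{2}\right)^{3} = \left(4 \cdot 2^{2}\right)^{3} = \left(4 \cdot 4\right)^{3} = 16^{3} = 4096$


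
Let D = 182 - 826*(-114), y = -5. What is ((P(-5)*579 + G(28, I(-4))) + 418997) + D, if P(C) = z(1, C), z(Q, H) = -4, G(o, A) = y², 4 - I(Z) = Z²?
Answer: 511052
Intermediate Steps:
I(Z) = 4 - Z²
G(o, A) = 25 (G(o, A) = (-5)² = 25)
D = 94346 (D = 182 + 94164 = 94346)
P(C) = -4
((P(-5)*579 + G(28, I(-4))) + 418997) + D = ((-4*579 + 25) + 418997) + 94346 = ((-2316 + 25) + 418997) + 94346 = (-2291 + 418997) + 94346 = 416706 + 94346 = 511052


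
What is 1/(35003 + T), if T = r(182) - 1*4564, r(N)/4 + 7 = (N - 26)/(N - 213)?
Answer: 31/942117 ≈ 3.2905e-5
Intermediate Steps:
r(N) = -28 + 4*(-26 + N)/(-213 + N) (r(N) = -28 + 4*((N - 26)/(N - 213)) = -28 + 4*((-26 + N)/(-213 + N)) = -28 + 4*(-26 + N)/(-213 + N))
T = -142976/31 (T = 4*(1465 - 6*182)/(-213 + 182) - 1*4564 = 4*(1465 - 1092)/(-31) - 4564 = 4*(-1/31)*373 - 4564 = -1492/31 - 4564 = -142976/31 ≈ -4612.1)
1/(35003 + T) = 1/(35003 - 142976/31) = 1/(942117/31) = 31/942117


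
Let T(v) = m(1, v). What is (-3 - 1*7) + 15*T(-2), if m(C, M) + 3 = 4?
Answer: 5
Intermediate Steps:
m(C, M) = 1 (m(C, M) = -3 + 4 = 1)
T(v) = 1
(-3 - 1*7) + 15*T(-2) = (-3 - 1*7) + 15*1 = (-3 - 7) + 15 = -10 + 15 = 5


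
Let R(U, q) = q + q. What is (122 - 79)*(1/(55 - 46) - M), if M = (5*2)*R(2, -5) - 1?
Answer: 39130/9 ≈ 4347.8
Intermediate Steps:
R(U, q) = 2*q
M = -101 (M = (5*2)*(2*(-5)) - 1 = 10*(-10) - 1 = -100 - 1 = -101)
(122 - 79)*(1/(55 - 46) - M) = (122 - 79)*(1/(55 - 46) - 1*(-101)) = 43*(1/9 + 101) = 43*(⅑ + 101) = 43*(910/9) = 39130/9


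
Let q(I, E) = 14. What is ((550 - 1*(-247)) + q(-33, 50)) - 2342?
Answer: -1531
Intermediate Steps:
((550 - 1*(-247)) + q(-33, 50)) - 2342 = ((550 - 1*(-247)) + 14) - 2342 = ((550 + 247) + 14) - 2342 = (797 + 14) - 2342 = 811 - 2342 = -1531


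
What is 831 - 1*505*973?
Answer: -490534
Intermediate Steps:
831 - 1*505*973 = 831 - 505*973 = 831 - 491365 = -490534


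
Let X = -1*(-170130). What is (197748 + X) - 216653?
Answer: 151225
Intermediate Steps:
X = 170130
(197748 + X) - 216653 = (197748 + 170130) - 216653 = 367878 - 216653 = 151225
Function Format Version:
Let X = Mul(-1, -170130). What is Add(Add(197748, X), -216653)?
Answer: 151225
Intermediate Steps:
X = 170130
Add(Add(197748, X), -216653) = Add(Add(197748, 170130), -216653) = Add(367878, -216653) = 151225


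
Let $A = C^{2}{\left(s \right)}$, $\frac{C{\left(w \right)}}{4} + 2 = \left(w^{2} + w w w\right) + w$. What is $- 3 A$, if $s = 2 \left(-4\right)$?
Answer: $-10068672$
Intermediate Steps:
$s = -8$
$C{\left(w \right)} = -8 + 4 w + 4 w^{2} + 4 w^{3}$ ($C{\left(w \right)} = -8 + 4 \left(\left(w^{2} + w w w\right) + w\right) = -8 + 4 \left(\left(w^{2} + w^{2} w\right) + w\right) = -8 + 4 \left(\left(w^{2} + w^{3}\right) + w\right) = -8 + 4 \left(w + w^{2} + w^{3}\right) = -8 + \left(4 w + 4 w^{2} + 4 w^{3}\right) = -8 + 4 w + 4 w^{2} + 4 w^{3}$)
$A = 3356224$ ($A = \left(-8 + 4 \left(-8\right) + 4 \left(-8\right)^{2} + 4 \left(-8\right)^{3}\right)^{2} = \left(-8 - 32 + 4 \cdot 64 + 4 \left(-512\right)\right)^{2} = \left(-8 - 32 + 256 - 2048\right)^{2} = \left(-1832\right)^{2} = 3356224$)
$- 3 A = \left(-3\right) 3356224 = -10068672$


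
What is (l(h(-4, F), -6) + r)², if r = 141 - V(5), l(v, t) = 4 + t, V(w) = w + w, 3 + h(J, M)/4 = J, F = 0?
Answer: 16641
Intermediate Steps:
h(J, M) = -12 + 4*J
V(w) = 2*w
r = 131 (r = 141 - 2*5 = 141 - 1*10 = 141 - 10 = 131)
(l(h(-4, F), -6) + r)² = ((4 - 6) + 131)² = (-2 + 131)² = 129² = 16641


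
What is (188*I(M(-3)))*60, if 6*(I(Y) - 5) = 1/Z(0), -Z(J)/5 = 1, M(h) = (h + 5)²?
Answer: 56024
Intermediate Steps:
M(h) = (5 + h)²
Z(J) = -5 (Z(J) = -5*1 = -5)
I(Y) = 149/30 (I(Y) = 5 + (⅙)/(-5) = 5 + (⅙)*(-⅕) = 5 - 1/30 = 149/30)
(188*I(M(-3)))*60 = (188*(149/30))*60 = (14006/15)*60 = 56024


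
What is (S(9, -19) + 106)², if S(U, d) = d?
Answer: 7569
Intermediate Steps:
(S(9, -19) + 106)² = (-19 + 106)² = 87² = 7569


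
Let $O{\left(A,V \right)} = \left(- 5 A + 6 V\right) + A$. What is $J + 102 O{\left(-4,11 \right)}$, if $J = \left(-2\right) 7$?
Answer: $8350$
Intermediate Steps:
$J = -14$
$O{\left(A,V \right)} = - 4 A + 6 V$
$J + 102 O{\left(-4,11 \right)} = -14 + 102 \left(\left(-4\right) \left(-4\right) + 6 \cdot 11\right) = -14 + 102 \left(16 + 66\right) = -14 + 102 \cdot 82 = -14 + 8364 = 8350$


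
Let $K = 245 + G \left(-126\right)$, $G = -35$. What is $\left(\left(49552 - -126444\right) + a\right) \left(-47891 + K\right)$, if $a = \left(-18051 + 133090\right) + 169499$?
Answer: $-19911648024$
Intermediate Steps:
$a = 284538$ ($a = 115039 + 169499 = 284538$)
$K = 4655$ ($K = 245 - -4410 = 245 + 4410 = 4655$)
$\left(\left(49552 - -126444\right) + a\right) \left(-47891 + K\right) = \left(\left(49552 - -126444\right) + 284538\right) \left(-47891 + 4655\right) = \left(\left(49552 + 126444\right) + 284538\right) \left(-43236\right) = \left(175996 + 284538\right) \left(-43236\right) = 460534 \left(-43236\right) = -19911648024$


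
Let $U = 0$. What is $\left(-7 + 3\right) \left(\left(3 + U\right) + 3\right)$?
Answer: $-24$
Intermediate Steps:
$\left(-7 + 3\right) \left(\left(3 + U\right) + 3\right) = \left(-7 + 3\right) \left(\left(3 + 0\right) + 3\right) = - 4 \left(3 + 3\right) = \left(-4\right) 6 = -24$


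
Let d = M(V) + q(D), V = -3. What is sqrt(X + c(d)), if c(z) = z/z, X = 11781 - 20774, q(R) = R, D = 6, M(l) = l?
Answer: 4*I*sqrt(562) ≈ 94.826*I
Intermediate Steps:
X = -8993
d = 3 (d = -3 + 6 = 3)
c(z) = 1
sqrt(X + c(d)) = sqrt(-8993 + 1) = sqrt(-8992) = 4*I*sqrt(562)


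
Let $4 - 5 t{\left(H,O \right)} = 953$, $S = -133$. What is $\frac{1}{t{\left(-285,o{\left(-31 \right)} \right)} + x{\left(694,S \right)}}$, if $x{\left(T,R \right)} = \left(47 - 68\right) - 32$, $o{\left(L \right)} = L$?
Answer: $- \frac{5}{1214} \approx -0.0041186$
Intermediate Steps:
$t{\left(H,O \right)} = - \frac{949}{5}$ ($t{\left(H,O \right)} = \frac{4}{5} - \frac{953}{5} = - \frac{949}{5}$)
$x{\left(T,R \right)} = -53$ ($x{\left(T,R \right)} = -21 - 32 = -53$)
$\frac{1}{t{\left(-285,o{\left(-31 \right)} \right)} + x{\left(694,S \right)}} = \frac{1}{- \frac{949}{5} - 53} = \frac{1}{- \frac{1214}{5}} = - \frac{5}{1214}$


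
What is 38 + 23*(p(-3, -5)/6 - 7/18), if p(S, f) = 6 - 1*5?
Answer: 296/9 ≈ 32.889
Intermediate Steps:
p(S, f) = 1 (p(S, f) = 6 - 5 = 1)
38 + 23*(p(-3, -5)/6 - 7/18) = 38 + 23*(1/6 - 7/18) = 38 + 23*(1*(⅙) - 7*1/18) = 38 + 23*(⅙ - 7/18) = 38 + 23*(-2/9) = 38 - 46/9 = 296/9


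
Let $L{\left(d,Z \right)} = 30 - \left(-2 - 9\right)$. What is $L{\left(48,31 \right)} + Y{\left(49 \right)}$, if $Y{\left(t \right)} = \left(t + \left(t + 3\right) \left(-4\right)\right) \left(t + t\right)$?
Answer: $-15541$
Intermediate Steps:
$L{\left(d,Z \right)} = 41$ ($L{\left(d,Z \right)} = 30 - -11 = 30 + 11 = 41$)
$Y{\left(t \right)} = 2 t \left(-12 - 3 t\right)$ ($Y{\left(t \right)} = \left(t + \left(3 + t\right) \left(-4\right)\right) 2 t = \left(t - \left(12 + 4 t\right)\right) 2 t = \left(-12 - 3 t\right) 2 t = 2 t \left(-12 - 3 t\right)$)
$L{\left(48,31 \right)} + Y{\left(49 \right)} = 41 - 294 \left(4 + 49\right) = 41 - 294 \cdot 53 = 41 - 15582 = -15541$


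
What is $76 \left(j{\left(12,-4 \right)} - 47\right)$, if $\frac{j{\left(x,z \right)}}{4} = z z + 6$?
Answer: $3116$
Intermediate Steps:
$j{\left(x,z \right)} = 24 + 4 z^{2}$ ($j{\left(x,z \right)} = 4 \left(z z + 6\right) = 4 \left(z^{2} + 6\right) = 4 \left(6 + z^{2}\right) = 24 + 4 z^{2}$)
$76 \left(j{\left(12,-4 \right)} - 47\right) = 76 \left(\left(24 + 4 \left(-4\right)^{2}\right) - 47\right) = 76 \left(\left(24 + 4 \cdot 16\right) - 47\right) = 76 \left(\left(24 + 64\right) - 47\right) = 76 \left(88 - 47\right) = 76 \cdot 41 = 3116$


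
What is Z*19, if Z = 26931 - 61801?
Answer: -662530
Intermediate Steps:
Z = -34870
Z*19 = -34870*19 = -662530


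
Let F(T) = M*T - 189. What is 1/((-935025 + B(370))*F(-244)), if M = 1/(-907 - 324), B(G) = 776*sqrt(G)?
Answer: 46040631/8125683426781783 + 955256*sqrt(370)/203142085669544575 ≈ 5.7565e-9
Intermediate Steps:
M = -1/1231 (M = 1/(-1231) = -1/1231 ≈ -0.00081235)
F(T) = -189 - T/1231 (F(T) = -T/1231 - 189 = -189 - T/1231)
1/((-935025 + B(370))*F(-244)) = 1/((-935025 + 776*sqrt(370))*(-189 - 1/1231*(-244))) = 1/((-935025 + 776*sqrt(370))*(-189 + 244/1231)) = 1/((-935025 + 776*sqrt(370))*(-232415/1231)) = -1231/232415/(-935025 + 776*sqrt(370)) = -1231/(232415*(-935025 + 776*sqrt(370)))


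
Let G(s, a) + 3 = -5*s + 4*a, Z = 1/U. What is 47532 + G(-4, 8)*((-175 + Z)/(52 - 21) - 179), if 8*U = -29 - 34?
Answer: 10737088/279 ≈ 38484.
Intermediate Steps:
U = -63/8 (U = (-29 - 34)/8 = (1/8)*(-63) = -63/8 ≈ -7.8750)
Z = -8/63 (Z = 1/(-63/8) = -8/63 ≈ -0.12698)
G(s, a) = -3 - 5*s + 4*a (G(s, a) = -3 + (-5*s + 4*a) = -3 - 5*s + 4*a)
47532 + G(-4, 8)*((-175 + Z)/(52 - 21) - 179) = 47532 + (-3 - 5*(-4) + 4*8)*((-175 - 8/63)/(52 - 21) - 179) = 47532 + (-3 + 20 + 32)*(-11033/63/31 - 179) = 47532 + 49*(-11033/63*1/31 - 179) = 47532 + 49*(-11033/1953 - 179) = 47532 + 49*(-360620/1953) = 47532 - 2524340/279 = 10737088/279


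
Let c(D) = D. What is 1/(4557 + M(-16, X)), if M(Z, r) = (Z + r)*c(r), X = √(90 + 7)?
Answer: 2327/10817442 + 4*√97/5408721 ≈ 0.00022240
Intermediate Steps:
X = √97 ≈ 9.8489
M(Z, r) = r*(Z + r) (M(Z, r) = (Z + r)*r = r*(Z + r))
1/(4557 + M(-16, X)) = 1/(4557 + √97*(-16 + √97))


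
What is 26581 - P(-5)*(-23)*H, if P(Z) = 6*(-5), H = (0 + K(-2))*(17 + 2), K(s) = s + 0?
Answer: 52801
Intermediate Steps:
K(s) = s
H = -38 (H = (0 - 2)*(17 + 2) = -2*19 = -38)
P(Z) = -30
26581 - P(-5)*(-23)*H = 26581 - (-30*(-23))*(-38) = 26581 - 690*(-38) = 26581 - 1*(-26220) = 26581 + 26220 = 52801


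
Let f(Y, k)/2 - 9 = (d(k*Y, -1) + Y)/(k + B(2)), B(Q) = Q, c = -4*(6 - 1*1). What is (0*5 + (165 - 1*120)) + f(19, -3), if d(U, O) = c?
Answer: 65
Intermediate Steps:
c = -20 (c = -4*(6 - 1) = -4*5 = -20)
d(U, O) = -20
f(Y, k) = 18 + 2*(-20 + Y)/(2 + k) (f(Y, k) = 18 + 2*((-20 + Y)/(k + 2)) = 18 + 2*((-20 + Y)/(2 + k)) = 18 + 2*(-20 + Y)/(2 + k))
(0*5 + (165 - 1*120)) + f(19, -3) = (0*5 + (165 - 1*120)) + 2*(-2 + 19 + 9*(-3))/(2 - 3) = (0 + (165 - 120)) + 2*(-2 + 19 - 27)/(-1) = (0 + 45) + 2*(-1)*(-10) = 45 + 20 = 65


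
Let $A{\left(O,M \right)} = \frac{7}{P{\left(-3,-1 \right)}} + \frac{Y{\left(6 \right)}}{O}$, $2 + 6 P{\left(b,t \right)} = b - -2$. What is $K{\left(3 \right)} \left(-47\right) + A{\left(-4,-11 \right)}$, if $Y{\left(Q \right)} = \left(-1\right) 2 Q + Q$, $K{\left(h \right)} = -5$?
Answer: $\frac{445}{2} \approx 222.5$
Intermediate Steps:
$P{\left(b,t \right)} = \frac{b}{6}$ ($P{\left(b,t \right)} = - \frac{1}{3} + \frac{b - -2}{6} = - \frac{1}{3} + \frac{b + 2}{6} = - \frac{1}{3} + \frac{2 + b}{6} = - \frac{1}{3} + \left(\frac{1}{3} + \frac{b}{6}\right) = \frac{b}{6}$)
$Y{\left(Q \right)} = - Q$ ($Y{\left(Q \right)} = - 2 Q + Q = - Q$)
$A{\left(O,M \right)} = -14 - \frac{6}{O}$ ($A{\left(O,M \right)} = \frac{7}{\frac{1}{6} \left(-3\right)} + \frac{\left(-1\right) 6}{O} = \frac{7}{- \frac{1}{2}} - \frac{6}{O} = 7 \left(-2\right) - \frac{6}{O} = -14 - \frac{6}{O}$)
$K{\left(3 \right)} \left(-47\right) + A{\left(-4,-11 \right)} = \left(-5\right) \left(-47\right) - \left(14 + \frac{6}{-4}\right) = 235 - \frac{25}{2} = \frac{445}{2}$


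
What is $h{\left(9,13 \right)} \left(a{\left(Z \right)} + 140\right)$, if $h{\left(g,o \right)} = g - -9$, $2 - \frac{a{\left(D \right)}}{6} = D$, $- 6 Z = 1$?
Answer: $2754$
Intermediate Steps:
$Z = - \frac{1}{6}$ ($Z = \left(- \frac{1}{6}\right) 1 = - \frac{1}{6} \approx -0.16667$)
$a{\left(D \right)} = 12 - 6 D$
$h{\left(g,o \right)} = 9 + g$ ($h{\left(g,o \right)} = g + 9 = 9 + g$)
$h{\left(9,13 \right)} \left(a{\left(Z \right)} + 140\right) = \left(9 + 9\right) \left(\left(12 - -1\right) + 140\right) = 18 \left(\left(12 + 1\right) + 140\right) = 18 \left(13 + 140\right) = 18 \cdot 153 = 2754$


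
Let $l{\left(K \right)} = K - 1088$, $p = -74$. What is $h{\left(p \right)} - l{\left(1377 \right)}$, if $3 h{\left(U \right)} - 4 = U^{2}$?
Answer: $\frac{4613}{3} \approx 1537.7$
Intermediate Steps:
$l{\left(K \right)} = -1088 + K$ ($l{\left(K \right)} = K - 1088 = -1088 + K$)
$h{\left(U \right)} = \frac{4}{3} + \frac{U^{2}}{3}$
$h{\left(p \right)} - l{\left(1377 \right)} = \left(\frac{4}{3} + \frac{\left(-74\right)^{2}}{3}\right) - \left(-1088 + 1377\right) = \left(\frac{4}{3} + \frac{1}{3} \cdot 5476\right) - 289 = \left(\frac{4}{3} + \frac{5476}{3}\right) - 289 = \frac{5480}{3} - 289 = \frac{4613}{3}$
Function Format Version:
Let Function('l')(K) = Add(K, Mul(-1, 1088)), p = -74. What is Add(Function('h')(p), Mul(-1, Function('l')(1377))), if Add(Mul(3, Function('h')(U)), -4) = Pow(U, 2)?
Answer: Rational(4613, 3) ≈ 1537.7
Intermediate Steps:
Function('l')(K) = Add(-1088, K) (Function('l')(K) = Add(K, -1088) = Add(-1088, K))
Function('h')(U) = Add(Rational(4, 3), Mul(Rational(1, 3), Pow(U, 2)))
Add(Function('h')(p), Mul(-1, Function('l')(1377))) = Add(Add(Rational(4, 3), Mul(Rational(1, 3), Pow(-74, 2))), Mul(-1, Add(-1088, 1377))) = Add(Add(Rational(4, 3), Mul(Rational(1, 3), 5476)), Mul(-1, 289)) = Add(Add(Rational(4, 3), Rational(5476, 3)), -289) = Add(Rational(5480, 3), -289) = Rational(4613, 3)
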